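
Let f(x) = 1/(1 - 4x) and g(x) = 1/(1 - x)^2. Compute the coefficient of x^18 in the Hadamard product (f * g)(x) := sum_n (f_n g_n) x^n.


f has coefficients f_k = 4^k. For g = 1/(1 - x)^2 the coefficient is g_k = C(k + 1, 1) = k + 1. The Hadamard coefficient is (f * g)_k = 4^k * (k + 1).
For k = 18: 4^18 * 19 = 68719476736 * 19 = 1305670057984.

1305670057984


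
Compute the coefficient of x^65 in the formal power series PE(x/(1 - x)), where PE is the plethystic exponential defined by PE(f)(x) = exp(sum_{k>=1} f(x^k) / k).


For f(x) = x/(1 - x) we have
sum_{k>=1} f(x^k) / k = sum_{k>=1} (1/k) * x^k / (1 - x^k) = sum_{k, m >= 1} x^(k m) / k,
which after exponentiating simplifies to
PE(x/(1 - x)) = prod_{k>=1} 1 / (1 - x^k).
This is the generating function for the partition function p(n), so the coefficient of x^65 is p(65).
Computing p(65) by dynamic programming over parts 1, 2, ..., 65: p(65) = 2012558.

2012558


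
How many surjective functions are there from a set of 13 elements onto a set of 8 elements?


By inclusion-exclusion on which target elements are missed, the number of surjections from an n-set onto a k-set is
surj(n, k) = sum_{j=0}^{k} (-1)^j C(k, j) (k - j)^n.
Equivalently surj(n, k) = k! * S(n, k), where S(n, k) is the Stirling number of the second kind.
For n = 13, k = 8:
S(13, 8) = 1899612, so
surj = 8! * 1899612 = 40320 * 1899612 = 76592355840.

76592355840


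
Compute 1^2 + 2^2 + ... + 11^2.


This power sum has a closed form given by Faulhaber's formula
sum_{k=1}^{m} k^p = (1 / (p + 1)) * sum_{j=0}^{p} C(p + 1, j) B_j m^(p + 1 - j),
but for small m direct computation is fastest:
1 + 4 + 9 + 16 + 25 + 36 + 49 + 64 + 81 + 100 + 121 = 506.

506


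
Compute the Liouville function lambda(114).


The Liouville function is lambda(k) = (-1)^Omega(k), where Omega(k) counts the prime factors of k with multiplicity.
Factoring: 114 = 2 * 3 * 19, so Omega(114) = 3.
lambda(114) = (-1)^3 = -1.

-1


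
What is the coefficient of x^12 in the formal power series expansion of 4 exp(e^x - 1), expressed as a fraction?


exp(e^x - 1) is the exponential generating function for the Bell numbers Bell_k: exp(e^x - 1) = sum_{k>=0} Bell_k x^k / k!.
So the coefficient of x^12 in 4 exp(e^x - 1) is 4 Bell_12 / 12!.
Computing: Bell_12 = 4213597 and 12! = 479001600, giving
4 * 4213597/479001600 = 4213597/119750400.

4213597/119750400


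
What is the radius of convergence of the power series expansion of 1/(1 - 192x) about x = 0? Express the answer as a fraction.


Expanding 1/(1 - 192x) = sum_{k>=0} 192^k x^k, the series converges when |192x| < 1, i.e., |x| < 1/192.
So the radius of convergence is 1/192 = 1/192.

1/192


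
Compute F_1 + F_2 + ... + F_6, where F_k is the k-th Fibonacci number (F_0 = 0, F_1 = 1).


Use the identity sum_{k=0}^{N} F_k = F_{N+2} - 1 (which follows from F_{k+2} - F_{k+1} = F_k). Then
sum_{k=1}^{6} F_k = (F_{8} - 1) - (F_{2} - 1) = F_{8} - F_{2}.
Computing: F_{8} = 21, F_{2} = 1, so
Sum = 21 - 1 = 20.

20


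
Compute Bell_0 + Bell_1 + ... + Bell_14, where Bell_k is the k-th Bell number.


Recall Bell_k counts set partitions of a k-set (with Bell_0 = 1 by convention).
Bell_0 through Bell_14: 1, 1, 2, 5, 15, 52, 203, 877, 4140, 21147, 115975, 678570, 4213597, 27644437, 190899322
Sum = 1 + 1 + 2 + 5 + 15 + 52 + 203 + 877 + 4140 + 21147 + 115975 + 678570 + 4213597 + 27644437 + 190899322 = 223578344.

223578344


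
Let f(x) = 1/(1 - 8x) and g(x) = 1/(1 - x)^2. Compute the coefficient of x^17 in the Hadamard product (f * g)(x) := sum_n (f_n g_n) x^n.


f has coefficients f_k = 8^k. For g = 1/(1 - x)^2 the coefficient is g_k = C(k + 1, 1) = k + 1. The Hadamard coefficient is (f * g)_k = 8^k * (k + 1).
For k = 17: 8^17 * 18 = 2251799813685248 * 18 = 40532396646334464.

40532396646334464


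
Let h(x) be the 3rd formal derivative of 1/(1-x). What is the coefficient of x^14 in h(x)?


Differentiating 3 times: d^3/dx^3 [1/(1-x)] = 3!/(1-x)^4.
The expansion 1/(1-x)^4 = sum_{k>=0} C(k+3, 3) x^k, so the coefficient of x^n in 3!/(1-x)^4 is 3! * C(n+3, 3).
For n = 14: 6 * C(17, 3) = 6 * 680 = 4080

4080


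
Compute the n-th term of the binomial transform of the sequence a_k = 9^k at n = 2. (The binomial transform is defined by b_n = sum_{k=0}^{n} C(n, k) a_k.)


With a_k = 9^k, b_n = sum_{k=0}^{n} C(n, k) 9^k = (1 + 9)^n by the binomial theorem.
For n = 2: (1 + 9)^2 = 10^2 = 100.

100


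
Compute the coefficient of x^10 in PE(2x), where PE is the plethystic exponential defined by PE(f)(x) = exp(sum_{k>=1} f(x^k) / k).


With f(x) = 2x, the exponent is sum_{k>=1} 2 x^k / k = 2 * (-ln(1 - x)). Exponentiating:
PE(2x) = exp(-2 ln(1 - x)) = 1/(1 - x)^2.
By the negative binomial expansion, [x^n] 1/(1 - x)^2 = C(n + 1, 1).
For n = 10: C(11, 1) = 11.

11


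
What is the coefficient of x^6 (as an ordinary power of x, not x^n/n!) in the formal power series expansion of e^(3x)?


The exponential series is e^y = sum_{k>=0} y^k / k!. Substituting y = 3x gives
e^(3x) = sum_{k>=0} 3^k x^k / k!.
So the coefficient of x^n is a^n/n! with a = 3, n = 6:
3^6 / 6! = 729/720 = 81/80

81/80


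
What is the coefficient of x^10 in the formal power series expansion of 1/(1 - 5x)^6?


The general identity 1/(1 - c x)^r = sum_{k>=0} c^k C(k + r - 1, r - 1) x^k follows by substituting y = c x into 1/(1 - y)^r = sum_{k>=0} C(k + r - 1, r - 1) y^k.
For c = 5, r = 6, k = 10:
5^10 * C(15, 5) = 9765625 * 3003 = 29326171875.

29326171875


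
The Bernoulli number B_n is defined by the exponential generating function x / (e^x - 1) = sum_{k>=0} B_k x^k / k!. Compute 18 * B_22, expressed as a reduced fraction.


Bernoulli numbers can also be computed recursively via B_0 = 1 and sum_{j=0}^{m} C(m+1, j) B_j = 0 for m >= 1. Odd-index Bernoulli numbers vanish for k >= 3.
Computing B_22 = 854513/138, so 18 * B_22 = 18 * 854513/138 = 2563539/23.

2563539/23


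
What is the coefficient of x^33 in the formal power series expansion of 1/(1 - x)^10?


The negative binomial / multiset identity is
1/(1 - x)^r = sum_{k>=0} C(k + r - 1, r - 1) x^k.
Here r = 10 and k = 33, so the coefficient is
C(33 + 9, 9) = C(42, 9)
= 445891810

445891810


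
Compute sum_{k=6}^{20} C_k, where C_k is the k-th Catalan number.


C_6 through C_20: 132, 429, 1430, 4862, 16796, 58786, 208012, 742900, 2674440, 9694845, 35357670, 129644790, 477638700, 1767263190, 6564120420
Sum = 132 + 429 + 1430 + 4862 + 16796 + 58786 + 208012 + 742900 + 2674440 + 9694845 + 35357670 + 129644790 + 477638700 + 1767263190 + 6564120420
= 8987427402

8987427402


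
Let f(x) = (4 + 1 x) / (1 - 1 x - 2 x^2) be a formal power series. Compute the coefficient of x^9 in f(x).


Write f(x) = sum_{k>=0} a_k x^k. Multiplying both sides by 1 - 1 x - 2 x^2 gives
(1 - 1 x - 2 x^2) sum_{k>=0} a_k x^k = 4 + 1 x.
Matching coefficients:
 x^0: a_0 = 4
 x^1: a_1 - 1 a_0 = 1  =>  a_1 = 1*4 + 1 = 5
 x^k (k >= 2): a_k = 1 a_{k-1} + 2 a_{k-2}.
Iterating: a_2 = 13, a_3 = 23, a_4 = 49, a_5 = 95, a_6 = 193, a_7 = 383, a_8 = 769, a_9 = 1535.
So the coefficient of x^9 is 1535.

1535


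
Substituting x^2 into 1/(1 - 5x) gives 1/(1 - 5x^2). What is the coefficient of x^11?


Since 1/(1 - 5x^2) only has even powers of x,
the coefficient of x^11 (odd) is 0.

0


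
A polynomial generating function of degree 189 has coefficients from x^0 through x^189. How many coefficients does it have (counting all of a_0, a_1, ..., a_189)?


A polynomial of degree 189 takes the form a_0 + a_1 x + ... + a_189 x^189.
The number of coefficients is 189 + 1 = 190.

190


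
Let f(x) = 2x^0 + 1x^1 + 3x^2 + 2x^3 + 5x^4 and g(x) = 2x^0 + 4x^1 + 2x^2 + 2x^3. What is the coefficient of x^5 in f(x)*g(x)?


Cauchy product at x^5:
3*2 + 2*2 + 5*4
= 30

30


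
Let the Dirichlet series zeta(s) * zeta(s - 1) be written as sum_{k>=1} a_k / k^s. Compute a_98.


Convolution gives a_k = sum_{d | k} d * 1 = sum_{d | k} d = sigma(k), the sum of positive divisors of k.
For k = 98, the divisors are 1, 2, 7, 14, 49, 98, so
sigma(98) = 1 + 2 + 7 + 14 + 49 + 98 = 171.

171


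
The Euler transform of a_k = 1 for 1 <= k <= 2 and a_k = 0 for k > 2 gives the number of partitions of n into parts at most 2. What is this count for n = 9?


Partitions of 9 into parts at most 2:
Using generating function (1-x)^(-1)(1-x^2)^(-1),
the coefficient of x^9 = 5

5


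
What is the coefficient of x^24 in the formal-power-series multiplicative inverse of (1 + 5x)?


The inverse is 1/(1 + 5x). Apply the geometric identity 1/(1 - y) = sum_{k>=0} y^k with y = -5x:
1/(1 + 5x) = sum_{k>=0} (-5)^k x^k.
So the coefficient of x^24 is (-5)^24 = 59604644775390625.

59604644775390625


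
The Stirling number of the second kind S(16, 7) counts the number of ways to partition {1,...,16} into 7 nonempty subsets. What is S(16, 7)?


Using the explicit formula S(n,k) = (1/k!) sum_{j=0}^{k} (-1)^(k-j) C(k,j) j^n:
S(16, 7) = 3281882604
Equivalently, S(n,k) is n! times the coefficient of x^n in the EGF (e^x - 1)^k / k!.

3281882604


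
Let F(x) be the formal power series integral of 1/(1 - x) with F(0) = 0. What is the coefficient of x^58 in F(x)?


1/(1 - x) = sum_{k>=0} x^k. Integrating termwise and using F(0) = 0 gives
F(x) = sum_{k>=0} x^(k+1) / (k+1) = sum_{m>=1} x^m / m = -ln(1 - x).
So the coefficient of x^58 is 1/58 = 1/58.

1/58


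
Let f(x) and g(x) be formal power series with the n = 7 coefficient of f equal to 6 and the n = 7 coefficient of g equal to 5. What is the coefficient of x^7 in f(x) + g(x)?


Addition of formal power series is termwise.
The coefficient of x^7 in f + g = 6 + 5
= 11

11


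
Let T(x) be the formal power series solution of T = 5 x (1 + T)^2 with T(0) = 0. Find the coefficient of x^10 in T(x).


Apply the Lagrange inversion formula: if T = 5 x * phi(T) with phi(t) = (1 + t)^2, then [x^n] T = 5^n * (1/n) [t^(n-1)] phi(t)^n = 5^n * (1/n) [t^(n-1)] (1 + t)^(2n) = 5^n * (1/n) C(2n, n-1).
Using the identity C(2n, n-1) = C(2n, n) * n / (n+1), the unscaled factor equals C(2n, n) / (n+1) = C_n, the n-th Catalan number.
For n = 10: C_10 = C(20, 10) / 11 = 184756/11 = 16796.
With the 5^10 = 9765625 factor, the coefficient is 9765625 * 16796 = 164023437500.

164023437500


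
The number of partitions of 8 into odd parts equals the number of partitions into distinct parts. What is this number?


Computing partitions of 8 into odd parts (1, 3, 5, ...):
Using the generating function prod_{k>=0} 1/(1-x^(2k+1)),
the count is 6

6


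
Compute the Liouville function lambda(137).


The Liouville function is lambda(k) = (-1)^Omega(k), where Omega(k) counts the prime factors of k with multiplicity.
Factoring: 137 = 137, so Omega(137) = 1.
lambda(137) = (-1)^1 = -1.

-1


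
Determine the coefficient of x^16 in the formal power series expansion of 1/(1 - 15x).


The geometric series identity gives 1/(1 - c x) = sum_{k>=0} c^k x^k, so the coefficient of x^k is c^k.
Here c = 15 and k = 16.
Computing: 15^16 = 6568408355712890625

6568408355712890625


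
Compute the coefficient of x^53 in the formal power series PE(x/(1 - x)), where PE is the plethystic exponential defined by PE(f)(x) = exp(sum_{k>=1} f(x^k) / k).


For f(x) = x/(1 - x) we have
sum_{k>=1} f(x^k) / k = sum_{k>=1} (1/k) * x^k / (1 - x^k) = sum_{k, m >= 1} x^(k m) / k,
which after exponentiating simplifies to
PE(x/(1 - x)) = prod_{k>=1} 1 / (1 - x^k).
This is the generating function for the partition function p(n), so the coefficient of x^53 is p(53).
Computing p(53) by dynamic programming over parts 1, 2, ..., 53: p(53) = 329931.

329931


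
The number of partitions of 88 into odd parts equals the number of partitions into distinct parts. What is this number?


Computing partitions of 88 into odd parts (1, 3, 5, ...):
Using the generating function prod_{k>=0} 1/(1-x^(2k+1)),
the count is 159046

159046


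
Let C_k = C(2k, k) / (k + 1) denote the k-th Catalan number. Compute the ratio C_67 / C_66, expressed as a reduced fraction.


Using C_k = (2k)! / (k! (k+1)!), the ratio C_{k+1}/C_k simplifies to
C_{k+1}/C_k = [(2k+2)! / ((k+1)! (k+2)!)] * [k! (k+1)! / (2k)!]
 = (2k+2)(2k+1) / ((k+1)(k+2)) = 2(2k+1) / (k+2).
For k = 66: 2(2*66 + 1) / (66 + 2) = 266/68 = 133/34.

133/34


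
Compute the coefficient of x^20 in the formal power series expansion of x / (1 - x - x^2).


Let f(x) = sum_{k>=0} a_k x^k. Multiplying f(x) * (1 - x - x^2) = x and matching coefficients gives a_0 = 0, a_1 = 1, and a_k = a_{k-1} + a_{k-2} for k >= 2. These are the Fibonacci numbers F_k.
Iterating from F_0 = 0, F_1 = 1:
F_0=0, F_1=1, F_2=1, F_3=2, F_4=3, F_5=5, F_6=8, F_7=13, F_8=21, F_9=34, ...
F_20 = 6765.

6765


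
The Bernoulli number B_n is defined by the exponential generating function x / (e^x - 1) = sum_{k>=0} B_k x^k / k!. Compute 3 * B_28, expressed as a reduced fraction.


Bernoulli numbers can also be computed recursively via B_0 = 1 and sum_{j=0}^{m} C(m+1, j) B_j = 0 for m >= 1. Odd-index Bernoulli numbers vanish for k >= 3.
Computing B_28 = -23749461029/870, so 3 * B_28 = 3 * -23749461029/870 = -23749461029/290.

-23749461029/290


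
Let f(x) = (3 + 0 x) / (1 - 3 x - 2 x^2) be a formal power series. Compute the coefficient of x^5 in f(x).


Write f(x) = sum_{k>=0} a_k x^k. Multiplying both sides by 1 - 3 x - 2 x^2 gives
(1 - 3 x - 2 x^2) sum_{k>=0} a_k x^k = 3 + 0 x.
Matching coefficients:
 x^0: a_0 = 3
 x^1: a_1 - 3 a_0 = 0  =>  a_1 = 3*3 + 0 = 9
 x^k (k >= 2): a_k = 3 a_{k-1} + 2 a_{k-2}.
Iterating: a_2 = 33, a_3 = 117, a_4 = 417, a_5 = 1485.
So the coefficient of x^5 is 1485.

1485


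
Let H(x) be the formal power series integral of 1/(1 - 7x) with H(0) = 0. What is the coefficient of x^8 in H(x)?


1/(1 - 7x) = sum_{k>=0} 7^k x^k. Integrating termwise with H(0) = 0:
H(x) = sum_{k>=0} 7^k x^(k+1) / (k+1) = sum_{m>=1} 7^(m-1) x^m / m.
For m = 8: 7^7/8 = 823543/8 = 823543/8.

823543/8


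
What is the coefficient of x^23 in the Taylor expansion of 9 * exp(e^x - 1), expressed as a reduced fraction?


exp(e^x - 1) = sum_{k>=0} Bell_k x^k / k!, where Bell_k is the k-th Bell number.
So the coefficient of x^23 is 9 * Bell_23 / 23!.
Computing: Bell_23 = 44152005855084346 and 23! = 25852016738884976640000, giving
9 * 44152005855084346/25852016738884976640000 = 22076002927542173/1436223152160276480000.

22076002927542173/1436223152160276480000


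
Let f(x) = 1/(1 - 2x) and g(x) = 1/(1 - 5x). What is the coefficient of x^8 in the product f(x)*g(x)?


The coefficient of x^n in f*g is the Cauchy product: sum_{k=0}^{n} a^k * b^(n-k).
With a=2, b=5, n=8:
sum_{k=0}^{8} 2^k * 5^(8-k)
= 650871

650871


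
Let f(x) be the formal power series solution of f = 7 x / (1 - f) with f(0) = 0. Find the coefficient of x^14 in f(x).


Apply Lagrange inversion: f = 7 x * phi(f) with phi(t) = 1/(1 - t), so
[x^n] f = 7^n * (1/n) [t^(n-1)] phi(t)^n = 7^n * (1/n) [t^(n-1)] (1 - t)^(-n) = 7^n * (1/n) C(2n - 2, n - 1) = 7^n * C_{n-1}.
For n = 14: C_13 = C(26, 13) / 14 = 10400600/14 = 742900.
With the 7^14 = 678223072849 factor, the coefficient is 678223072849 * 742900 = 503851920819522100.

503851920819522100


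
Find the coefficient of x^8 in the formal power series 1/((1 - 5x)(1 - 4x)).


By partial fractions or Cauchy convolution:
The coefficient equals sum_{k=0}^{8} 5^k * 4^(8-k).
= 1690981

1690981


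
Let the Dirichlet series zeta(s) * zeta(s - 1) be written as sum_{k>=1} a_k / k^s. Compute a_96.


Convolution gives a_k = sum_{d | k} d * 1 = sum_{d | k} d = sigma(k), the sum of positive divisors of k.
For k = 96, the divisors are 1, 2, 3, 4, 6, 8, 12, 16, 24, 32, 48, 96, so
sigma(96) = 1 + 2 + 3 + 4 + 6 + 8 + 12 + 16 + 24 + 32 + 48 + 96 = 252.

252


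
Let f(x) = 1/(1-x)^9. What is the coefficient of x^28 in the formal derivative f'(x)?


Differentiate: d/dx [ 1/(1-x)^r ] = r / (1-x)^(r+1).
Here r = 9, so f'(x) = 9 / (1-x)^10.
The expansion of 1/(1-x)^(r+1) has coefficient of x^n equal to C(n+r, r).
So the coefficient of x^28 in f'(x) is
9 * C(37, 9) = 9 * 124403620 = 1119632580

1119632580


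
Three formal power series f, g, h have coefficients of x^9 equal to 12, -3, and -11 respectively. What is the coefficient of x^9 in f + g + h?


Series addition is componentwise:
12 + -3 + -11
= -2

-2


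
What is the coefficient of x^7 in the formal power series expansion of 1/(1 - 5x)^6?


The general identity 1/(1 - c x)^r = sum_{k>=0} c^k C(k + r - 1, r - 1) x^k follows by substituting y = c x into 1/(1 - y)^r = sum_{k>=0} C(k + r - 1, r - 1) y^k.
For c = 5, r = 6, k = 7:
5^7 * C(12, 5) = 78125 * 792 = 61875000.

61875000


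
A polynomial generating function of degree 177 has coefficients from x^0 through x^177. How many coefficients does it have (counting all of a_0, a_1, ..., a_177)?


A polynomial of degree 177 takes the form a_0 + a_1 x + ... + a_177 x^177.
The number of coefficients is 177 + 1 = 178.

178


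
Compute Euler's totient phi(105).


phi(n) counts integers in [1, n] coprime to n. Using the multiplicative formula phi(n) = n * prod_{p | n} (1 - 1/p):
105 = 3 * 5 * 7, so
phi(105) = 105 * (1 - 1/3) * (1 - 1/5) * (1 - 1/7) = 48.

48


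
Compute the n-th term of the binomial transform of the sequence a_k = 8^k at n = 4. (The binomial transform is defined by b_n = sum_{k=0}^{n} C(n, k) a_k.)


With a_k = 8^k, b_n = sum_{k=0}^{n} C(n, k) 8^k = (1 + 8)^n by the binomial theorem.
For n = 4: (1 + 8)^4 = 9^4 = 6561.

6561


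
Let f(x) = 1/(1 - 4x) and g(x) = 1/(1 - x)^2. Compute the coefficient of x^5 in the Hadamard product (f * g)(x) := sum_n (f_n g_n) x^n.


f has coefficients f_k = 4^k. For g = 1/(1 - x)^2 the coefficient is g_k = C(k + 1, 1) = k + 1. The Hadamard coefficient is (f * g)_k = 4^k * (k + 1).
For k = 5: 4^5 * 6 = 1024 * 6 = 6144.

6144


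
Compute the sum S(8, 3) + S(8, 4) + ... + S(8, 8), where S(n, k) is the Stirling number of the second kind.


By definition, S(n, k) counts partitions of an n-set into exactly k nonempty blocks.
Computing row n = 8 for k = 3..8:
S(8, k): 966, 1701, 1050, 266, 28, 1
Sum = 4012.

4012


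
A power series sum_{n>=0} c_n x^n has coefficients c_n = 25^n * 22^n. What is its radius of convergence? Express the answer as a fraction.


By the root test (Cauchy-Hadamard), the radius is R = 1 / limsup_n |c_n|^(1/n).
Here |c_n|^(1/n) = (25^n * 22^n)^(1/n) = 25 * 22 = 550 for all n.
So R = 1/550 = 1/550.

1/550


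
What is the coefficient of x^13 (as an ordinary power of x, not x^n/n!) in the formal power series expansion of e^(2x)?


The exponential series is e^y = sum_{k>=0} y^k / k!. Substituting y = 2x gives
e^(2x) = sum_{k>=0} 2^k x^k / k!.
So the coefficient of x^n is a^n/n! with a = 2, n = 13:
2^13 / 13! = 8192/6227020800 = 8/6081075

8/6081075


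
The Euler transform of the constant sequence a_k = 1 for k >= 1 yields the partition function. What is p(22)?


The Euler transform converts the sequence a_k = 1 into the number of integer partitions.
Using the recurrence or dynamic programming:
p(22) = 1002

1002


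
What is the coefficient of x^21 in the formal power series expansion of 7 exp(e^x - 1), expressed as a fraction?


exp(e^x - 1) is the exponential generating function for the Bell numbers Bell_k: exp(e^x - 1) = sum_{k>=0} Bell_k x^k / k!.
So the coefficient of x^21 in 7 exp(e^x - 1) is 7 Bell_21 / 21!.
Computing: Bell_21 = 474869816156751 and 21! = 51090942171709440000, giving
7 * 474869816156751/51090942171709440000 = 158289938718917/2432902008176640000.

158289938718917/2432902008176640000


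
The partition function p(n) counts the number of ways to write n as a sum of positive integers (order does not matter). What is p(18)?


Using the generating function prod_{k>=1} 1/(1-x^k), we compute p(18).
By dynamic programming over parts 1 through 18:
p(18) = 385

385


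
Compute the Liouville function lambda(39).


The Liouville function is lambda(k) = (-1)^Omega(k), where Omega(k) counts the prime factors of k with multiplicity.
Factoring: 39 = 3 * 13, so Omega(39) = 2.
lambda(39) = (-1)^2 = 1.

1


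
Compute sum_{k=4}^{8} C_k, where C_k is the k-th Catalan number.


C_4 through C_8: 14, 42, 132, 429, 1430
Sum = 14 + 42 + 132 + 429 + 1430
= 2047

2047


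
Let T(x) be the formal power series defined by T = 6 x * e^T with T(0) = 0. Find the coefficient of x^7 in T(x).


Apply the Lagrange inversion formula: if T = 6 x * phi(T) with phi(t) = e^t, then
[x^n] T = 6^n * (1/n) [t^(n-1)] phi(t)^n = 6^n * (1/n) [t^(n-1)] e^(n t) = 6^n * (1/n) * n^(n-1) / (n-1)! = 6^n * n^(n-1) / n!.
When c = 1 this is the Cayley count of rooted labeled trees on n vertices, divided by n!.
For n = 7: 6^7 * 7^6 / 7! = 279936 * 117649/5040 = 32672808/5.

32672808/5


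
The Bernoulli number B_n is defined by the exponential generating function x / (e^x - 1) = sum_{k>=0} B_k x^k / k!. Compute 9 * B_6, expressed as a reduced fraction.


Bernoulli numbers can also be computed recursively via B_0 = 1 and sum_{j=0}^{m} C(m+1, j) B_j = 0 for m >= 1. Odd-index Bernoulli numbers vanish for k >= 3.
Computing B_6 = 1/42, so 9 * B_6 = 9 * 1/42 = 3/14.

3/14


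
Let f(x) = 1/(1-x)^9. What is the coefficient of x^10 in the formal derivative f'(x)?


Differentiate: d/dx [ 1/(1-x)^r ] = r / (1-x)^(r+1).
Here r = 9, so f'(x) = 9 / (1-x)^10.
The expansion of 1/(1-x)^(r+1) has coefficient of x^n equal to C(n+r, r).
So the coefficient of x^10 in f'(x) is
9 * C(19, 9) = 9 * 92378 = 831402

831402


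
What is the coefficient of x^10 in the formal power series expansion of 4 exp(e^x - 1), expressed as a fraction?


exp(e^x - 1) is the exponential generating function for the Bell numbers Bell_k: exp(e^x - 1) = sum_{k>=0} Bell_k x^k / k!.
So the coefficient of x^10 in 4 exp(e^x - 1) is 4 Bell_10 / 10!.
Computing: Bell_10 = 115975 and 10! = 3628800, giving
4 * 115975/3628800 = 4639/36288.

4639/36288


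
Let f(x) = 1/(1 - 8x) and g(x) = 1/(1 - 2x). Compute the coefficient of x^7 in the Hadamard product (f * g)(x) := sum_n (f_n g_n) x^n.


f has coefficients f_k = 8^k and g has coefficients g_k = 2^k, so the Hadamard product has coefficient (f*g)_k = 8^k * 2^k = 16^k.
For k = 7: 16^7 = 268435456.

268435456


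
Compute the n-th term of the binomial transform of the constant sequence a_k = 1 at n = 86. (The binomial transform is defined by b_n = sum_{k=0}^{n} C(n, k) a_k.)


With a_k = 1 for all k, b_n = sum_{k=0}^{n} C(n, k) = 2^n by the binomial theorem.
For n = 86: 2^86 = 77371252455336267181195264.

77371252455336267181195264


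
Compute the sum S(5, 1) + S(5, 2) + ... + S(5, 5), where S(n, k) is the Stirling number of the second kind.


By definition, S(n, k) counts partitions of an n-set into exactly k nonempty blocks.
Computing row n = 5 for k = 1..5:
S(5, k): 1, 15, 25, 10, 1
Sum = 52. (This equals Bell_5 since the sum runs over all k.)

52


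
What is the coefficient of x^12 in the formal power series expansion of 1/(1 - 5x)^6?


The general identity 1/(1 - c x)^r = sum_{k>=0} c^k C(k + r - 1, r - 1) x^k follows by substituting y = c x into 1/(1 - y)^r = sum_{k>=0} C(k + r - 1, r - 1) y^k.
For c = 5, r = 6, k = 12:
5^12 * C(17, 5) = 244140625 * 6188 = 1510742187500.

1510742187500


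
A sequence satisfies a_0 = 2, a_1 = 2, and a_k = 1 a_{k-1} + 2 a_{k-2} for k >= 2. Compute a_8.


The characteristic equation is t^2 - 1 t - 2 = 0, with roots r_1 = 2 and r_2 = -1 (so c_1 = r_1 + r_2, c_2 = -r_1 r_2 as required).
One can use the closed form a_n = A r_1^n + B r_2^n, but direct iteration is more reliable:
a_0 = 2, a_1 = 2, a_2 = 6, a_3 = 10, a_4 = 22, a_5 = 42, a_6 = 86, a_7 = 170, a_8 = 342.
So a_8 = 342.

342


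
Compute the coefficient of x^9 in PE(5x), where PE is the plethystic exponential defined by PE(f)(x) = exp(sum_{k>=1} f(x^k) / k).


With f(x) = 5x, the exponent is sum_{k>=1} 5 x^k / k = 5 * (-ln(1 - x)). Exponentiating:
PE(5x) = exp(-5 ln(1 - x)) = 1/(1 - x)^5.
By the negative binomial expansion, [x^n] 1/(1 - x)^5 = C(n + 4, 4).
For n = 9: C(13, 4) = 715.

715


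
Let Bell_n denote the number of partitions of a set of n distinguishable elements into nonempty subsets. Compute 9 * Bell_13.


Bell_13 can be computed from the Bell triangle or from Dobinski's identity Bell_n = (1/e) * sum_{k>=0} k^n / k!.
Computing Bell_13 = 27644437.
Then 9 * 27644437 = 248799933.

248799933


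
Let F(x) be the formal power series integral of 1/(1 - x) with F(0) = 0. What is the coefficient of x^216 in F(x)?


1/(1 - x) = sum_{k>=0} x^k. Integrating termwise and using F(0) = 0 gives
F(x) = sum_{k>=0} x^(k+1) / (k+1) = sum_{m>=1} x^m / m = -ln(1 - x).
So the coefficient of x^216 is 1/216 = 1/216.

1/216


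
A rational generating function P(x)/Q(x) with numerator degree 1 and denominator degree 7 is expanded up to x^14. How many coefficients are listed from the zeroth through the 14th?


Expanding up to x^14 gives the coefficients for x^0, x^1, ..., x^14.
That is 14 + 1 = 15 coefficients in total.

15


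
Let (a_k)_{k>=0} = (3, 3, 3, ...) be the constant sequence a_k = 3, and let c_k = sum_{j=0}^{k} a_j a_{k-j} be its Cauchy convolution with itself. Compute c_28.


Since a_j = 3 for all j >= 0, the convolution sum becomes
c_k = sum_{j=0}^{k} 3 * 3 = 9 * (k + 1).
Equivalently, the generating function of (a_k) is 3/(1 - x) and its square is 9/(1 - x)^2 = sum_{k>=0} 9(k + 1) x^k.
For k = 28: 9 * 29 = 261.

261


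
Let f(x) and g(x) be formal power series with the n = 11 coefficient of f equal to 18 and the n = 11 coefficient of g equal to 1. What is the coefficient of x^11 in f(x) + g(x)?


Addition of formal power series is termwise.
The coefficient of x^11 in f + g = 18 + 1
= 19

19


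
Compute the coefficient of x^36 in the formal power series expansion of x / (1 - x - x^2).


Let f(x) = sum_{k>=0} a_k x^k. Multiplying f(x) * (1 - x - x^2) = x and matching coefficients gives a_0 = 0, a_1 = 1, and a_k = a_{k-1} + a_{k-2} for k >= 2. These are the Fibonacci numbers F_k.
Iterating from F_0 = 0, F_1 = 1:
F_0=0, F_1=1, F_2=1, F_3=2, F_4=3, F_5=5, F_6=8, F_7=13, F_8=21, F_9=34, ...
F_36 = 14930352.

14930352


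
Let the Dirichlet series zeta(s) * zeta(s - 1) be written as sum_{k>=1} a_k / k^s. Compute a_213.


Convolution gives a_k = sum_{d | k} d * 1 = sum_{d | k} d = sigma(k), the sum of positive divisors of k.
For k = 213, the divisors are 1, 3, 71, 213, so
sigma(213) = 1 + 3 + 71 + 213 = 288.

288


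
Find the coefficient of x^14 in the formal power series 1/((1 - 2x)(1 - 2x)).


By partial fractions or Cauchy convolution:
The coefficient equals sum_{k=0}^{14} 2^k * 2^(14-k).
= 245760

245760


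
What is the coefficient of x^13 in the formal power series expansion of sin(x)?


The Maclaurin series is sin(t) = sum_{k>=0} (-1)^k t^(2k+1) / (2k+1)!, so substituting t = x, only odd powers of x are nonzero, with coefficient of x^(2k+1) equal to (-1)^k / (2k+1)!.
Write 13 = 2*6 + 1, giving the coefficient (-1)^6 / 13! = 1/6227020800 = 1/6227020800.

1/6227020800


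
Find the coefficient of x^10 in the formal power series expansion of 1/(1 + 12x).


Write 1/(1 + c x) = 1/(1 - (-c) x) and apply the geometric-series identity
1/(1 - y) = sum_{k>=0} y^k to get 1/(1 + c x) = sum_{k>=0} (-c)^k x^k.
So the coefficient of x^k is (-c)^k = (-1)^k * c^k.
Here c = 12 and k = 10:
(-12)^10 = 1 * 61917364224 = 61917364224

61917364224


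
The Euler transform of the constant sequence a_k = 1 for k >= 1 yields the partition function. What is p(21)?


The Euler transform converts the sequence a_k = 1 into the number of integer partitions.
Using the recurrence or dynamic programming:
p(21) = 792

792


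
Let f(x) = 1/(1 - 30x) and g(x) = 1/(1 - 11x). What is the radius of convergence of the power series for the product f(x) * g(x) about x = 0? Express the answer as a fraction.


The radius of 1/(1 - 30x) is 1/30 (nearest singularity at x = 1/30), and the radius of 1/(1 - 11x) is 1/11.
The product f(x)*g(x) = 1/((1 - 30x)(1 - 11x)) has singularities at both 1/30 and 1/11, so its radius of convergence is the distance to the nearest one:
min(1/30, 1/11) = 1/30.

1/30


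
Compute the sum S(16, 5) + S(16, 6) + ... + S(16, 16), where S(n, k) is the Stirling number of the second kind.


By definition, S(n, k) counts partitions of an n-set into exactly k nonempty blocks.
Computing row n = 16 for k = 5..16:
S(16, k): 1096190550, 2734926558, 3281882604, 2141764053, 820784250, 193754990, 28936908, 2757118, 165620, 6020, 120, 1
Sum = 10301168792.

10301168792


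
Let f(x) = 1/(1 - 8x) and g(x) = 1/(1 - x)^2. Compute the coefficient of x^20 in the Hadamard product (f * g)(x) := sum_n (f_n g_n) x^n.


f has coefficients f_k = 8^k. For g = 1/(1 - x)^2 the coefficient is g_k = C(k + 1, 1) = k + 1. The Hadamard coefficient is (f * g)_k = 8^k * (k + 1).
For k = 20: 8^20 * 21 = 1152921504606846976 * 21 = 24211351596743786496.

24211351596743786496


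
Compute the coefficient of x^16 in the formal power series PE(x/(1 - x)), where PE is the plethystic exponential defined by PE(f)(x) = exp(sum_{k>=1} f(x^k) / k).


For f(x) = x/(1 - x) we have
sum_{k>=1} f(x^k) / k = sum_{k>=1} (1/k) * x^k / (1 - x^k) = sum_{k, m >= 1} x^(k m) / k,
which after exponentiating simplifies to
PE(x/(1 - x)) = prod_{k>=1} 1 / (1 - x^k).
This is the generating function for the partition function p(n), so the coefficient of x^16 is p(16).
Computing p(16) by dynamic programming over parts 1, 2, ..., 16: p(16) = 231.

231


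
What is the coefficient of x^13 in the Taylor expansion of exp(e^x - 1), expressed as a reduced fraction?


exp(e^x - 1) = sum_{k>=0} Bell_k x^k / k!, where Bell_k is the k-th Bell number.
So the coefficient of x^13 is Bell_13 / 13!.
Computing: Bell_13 = 27644437 and 13! = 6227020800, giving
27644437/6227020800 = 27644437/6227020800.

27644437/6227020800


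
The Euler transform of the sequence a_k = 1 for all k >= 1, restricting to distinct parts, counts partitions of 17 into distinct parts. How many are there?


Partitions of 17 into distinct parts can be computed via generating function.
Product (1+x)(1+x^2)(1+x^3)...
The coefficient of x^17 = 38

38


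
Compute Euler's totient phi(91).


phi(n) counts integers in [1, n] coprime to n. Using the multiplicative formula phi(n) = n * prod_{p | n} (1 - 1/p):
91 = 7 * 13, so
phi(91) = 91 * (1 - 1/7) * (1 - 1/13) = 72.

72


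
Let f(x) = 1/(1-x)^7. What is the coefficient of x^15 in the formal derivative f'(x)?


Differentiate: d/dx [ 1/(1-x)^r ] = r / (1-x)^(r+1).
Here r = 7, so f'(x) = 7 / (1-x)^8.
The expansion of 1/(1-x)^(r+1) has coefficient of x^n equal to C(n+r, r).
So the coefficient of x^15 in f'(x) is
7 * C(22, 7) = 7 * 170544 = 1193808

1193808


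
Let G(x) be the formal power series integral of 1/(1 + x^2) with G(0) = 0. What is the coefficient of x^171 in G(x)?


1/(1 + x^2) = sum_{j>=0} (-1)^j x^(2j). Integrating termwise with G(0) = 0:
G(x) = sum_{j>=0} (-1)^j x^(2j+1) / (2j+1) = arctan(x).
Only odd powers are nonzero. For x^171 write 171 = 2*85 + 1, giving
(-1)^85 / 171 = -1/171 = -1/171.

-1/171


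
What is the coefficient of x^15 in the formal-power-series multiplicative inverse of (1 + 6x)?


The inverse is 1/(1 + 6x). Apply the geometric identity 1/(1 - y) = sum_{k>=0} y^k with y = -6x:
1/(1 + 6x) = sum_{k>=0} (-6)^k x^k.
So the coefficient of x^15 is (-6)^15 = -470184984576.

-470184984576


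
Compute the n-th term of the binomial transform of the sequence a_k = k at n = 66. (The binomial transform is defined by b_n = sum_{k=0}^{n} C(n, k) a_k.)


With a_k = k, b_n = sum_{k=0}^{n} C(n, k) k. Using k * C(n, k) = n * C(n-1, k-1) gives b_n = n * sum_{k>=1} C(n-1, k-1) = n * 2^(n-1).
For n = 66: 66 * 2^65 = 66 * 36893488147419103232 = 2434970217729660813312.

2434970217729660813312


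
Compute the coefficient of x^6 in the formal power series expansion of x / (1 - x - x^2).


Let f(x) = sum_{k>=0} a_k x^k. Multiplying f(x) * (1 - x - x^2) = x and matching coefficients gives a_0 = 0, a_1 = 1, and a_k = a_{k-1} + a_{k-2} for k >= 2. These are the Fibonacci numbers F_k.
Iterating from F_0 = 0, F_1 = 1:
F_0=0, F_1=1, F_2=1, F_3=2, F_4=3, F_5=5, F_6=8
F_6 = 8.

8


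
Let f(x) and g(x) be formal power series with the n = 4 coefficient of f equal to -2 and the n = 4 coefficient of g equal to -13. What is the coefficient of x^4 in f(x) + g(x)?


Addition of formal power series is termwise.
The coefficient of x^4 in f + g = -2 + -13
= -15

-15


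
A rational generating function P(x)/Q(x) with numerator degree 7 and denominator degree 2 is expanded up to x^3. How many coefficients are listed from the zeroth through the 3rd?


Expanding up to x^3 gives the coefficients for x^0, x^1, ..., x^3.
That is 3 + 1 = 4 coefficients in total.

4


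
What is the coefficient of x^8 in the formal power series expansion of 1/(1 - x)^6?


The negative binomial / multiset identity is
1/(1 - x)^r = sum_{k>=0} C(k + r - 1, r - 1) x^k.
Here r = 6 and k = 8, so the coefficient is
C(8 + 5, 5) = C(13, 5)
= 1287

1287


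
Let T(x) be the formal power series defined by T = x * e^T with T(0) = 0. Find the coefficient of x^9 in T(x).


Apply the Lagrange inversion formula: if T = x * phi(T) with phi(t) = e^t, then
[x^n] T = (1/n) [t^(n-1)] phi(t)^n = (1/n) [t^(n-1)] e^(n t) = (1/n) * n^(n-1) / (n-1)! = n^(n-1) / n!.
When c = 1 this is the Cayley count of rooted labeled trees on n vertices, divided by n!.
For n = 9: 9^8 / 9! = 43046721/362880 = 531441/4480.

531441/4480


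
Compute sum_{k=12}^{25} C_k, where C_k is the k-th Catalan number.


C_12 through C_25: 208012, 742900, 2674440, 9694845, 35357670, 129644790, 477638700, 1767263190, 6564120420, 24466267020, 91482563640, 343059613650, 1289904147324, 4861946401452
Sum = 208012 + 742900 + 2674440 + 9694845 + 35357670 + 129644790 + 477638700 + 1767263190 + 6564120420 + 24466267020 + 91482563640 + 343059613650 + 1289904147324 + 4861946401452
= 6619846338053

6619846338053


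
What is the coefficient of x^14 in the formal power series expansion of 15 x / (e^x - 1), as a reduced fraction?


The exponential generating function for Bernoulli numbers is
x / (e^x - 1) = sum_{k>=0} B_k x^k / k!.
So the coefficient of x^14 in 15 x / (e^x - 1) is 15 B_14 / 14!.
Computing: B_14 = 7/6, 14! = 87178291200, giving
15 * 7/6 / 87178291200 = 1/4981616640.

1/4981616640


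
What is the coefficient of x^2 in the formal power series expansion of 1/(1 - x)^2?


The expansion 1/(1 - x)^r = sum_{k>=0} C(k + r - 1, r - 1) x^k follows from the multiset / negative-binomial theorem (or from repeated differentiation of the geometric series).
For r = 2 and k = 2:
C(3, 1) = 6 / (1 * 2) = 3.

3


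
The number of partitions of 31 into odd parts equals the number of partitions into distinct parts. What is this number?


Computing partitions of 31 into odd parts (1, 3, 5, ...):
Using the generating function prod_{k>=0} 1/(1-x^(2k+1)),
the count is 340

340


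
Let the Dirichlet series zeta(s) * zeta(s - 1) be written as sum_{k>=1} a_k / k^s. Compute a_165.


Convolution gives a_k = sum_{d | k} d * 1 = sum_{d | k} d = sigma(k), the sum of positive divisors of k.
For k = 165, the divisors are 1, 3, 5, 11, 15, 33, 55, 165, so
sigma(165) = 1 + 3 + 5 + 11 + 15 + 33 + 55 + 165 = 288.

288


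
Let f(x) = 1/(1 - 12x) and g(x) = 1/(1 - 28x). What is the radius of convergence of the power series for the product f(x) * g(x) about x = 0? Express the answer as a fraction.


The radius of 1/(1 - 12x) is 1/12 (nearest singularity at x = 1/12), and the radius of 1/(1 - 28x) is 1/28.
The product f(x)*g(x) = 1/((1 - 12x)(1 - 28x)) has singularities at both 1/12 and 1/28, so its radius of convergence is the distance to the nearest one:
min(1/12, 1/28) = 1/28.

1/28


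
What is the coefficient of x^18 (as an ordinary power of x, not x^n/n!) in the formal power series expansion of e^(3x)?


The exponential series is e^y = sum_{k>=0} y^k / k!. Substituting y = 3x gives
e^(3x) = sum_{k>=0} 3^k x^k / k!.
So the coefficient of x^n is a^n/n! with a = 3, n = 18:
3^18 / 18! = 387420489/6402373705728000 = 59049/975822848000

59049/975822848000


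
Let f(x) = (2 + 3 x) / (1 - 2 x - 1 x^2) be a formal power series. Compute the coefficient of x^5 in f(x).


Write f(x) = sum_{k>=0} a_k x^k. Multiplying both sides by 1 - 2 x - 1 x^2 gives
(1 - 2 x - 1 x^2) sum_{k>=0} a_k x^k = 2 + 3 x.
Matching coefficients:
 x^0: a_0 = 2
 x^1: a_1 - 2 a_0 = 3  =>  a_1 = 2*2 + 3 = 7
 x^k (k >= 2): a_k = 2 a_{k-1} + 1 a_{k-2}.
Iterating: a_2 = 16, a_3 = 39, a_4 = 94, a_5 = 227.
So the coefficient of x^5 is 227.

227


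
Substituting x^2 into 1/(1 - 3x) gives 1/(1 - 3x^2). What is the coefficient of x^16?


The coefficient of x^(2m) in 1/(1 - 3x^2) is 3^m.
With n = 16 = 2*8, the coefficient is 3^8 = 6561.

6561


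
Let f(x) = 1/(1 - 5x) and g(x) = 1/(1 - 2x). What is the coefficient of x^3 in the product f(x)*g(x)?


The coefficient of x^n in f*g is the Cauchy product: sum_{k=0}^{n} a^k * b^(n-k).
With a=5, b=2, n=3:
sum_{k=0}^{3} 5^k * 2^(3-k)
= 203

203


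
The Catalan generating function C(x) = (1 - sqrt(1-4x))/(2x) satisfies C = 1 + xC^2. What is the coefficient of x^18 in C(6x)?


Substituting x -> 6x scales the n-th coefficient by 6^n, so [x^18] C(6x) = 6^18 * C_18.
C_18 = C(2*18, 18)/(19) = 9075135300/19 = 477638700.
So 6^18 * 477638700 = 101559956668416 * 477638700 = 48508965675158549299200.

48508965675158549299200


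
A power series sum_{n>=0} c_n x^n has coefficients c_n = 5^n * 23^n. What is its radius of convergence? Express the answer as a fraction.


By the root test (Cauchy-Hadamard), the radius is R = 1 / limsup_n |c_n|^(1/n).
Here |c_n|^(1/n) = (5^n * 23^n)^(1/n) = 5 * 23 = 115 for all n.
So R = 1/115 = 1/115.

1/115


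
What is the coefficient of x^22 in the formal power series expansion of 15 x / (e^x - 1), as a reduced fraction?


The exponential generating function for Bernoulli numbers is
x / (e^x - 1) = sum_{k>=0} B_k x^k / k!.
So the coefficient of x^22 in 15 x / (e^x - 1) is 15 B_22 / 22!.
Computing: B_22 = 854513/138, 22! = 1124000727777607680000, giving
15 * 854513/138 / 1124000727777607680000 = 77683/940073335959453696000.

77683/940073335959453696000


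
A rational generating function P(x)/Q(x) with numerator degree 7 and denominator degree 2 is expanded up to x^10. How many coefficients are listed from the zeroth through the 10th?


Expanding up to x^10 gives the coefficients for x^0, x^1, ..., x^10.
That is 10 + 1 = 11 coefficients in total.

11


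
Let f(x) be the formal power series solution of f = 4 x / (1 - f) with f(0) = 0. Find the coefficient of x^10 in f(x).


Apply Lagrange inversion: f = 4 x * phi(f) with phi(t) = 1/(1 - t), so
[x^n] f = 4^n * (1/n) [t^(n-1)] phi(t)^n = 4^n * (1/n) [t^(n-1)] (1 - t)^(-n) = 4^n * (1/n) C(2n - 2, n - 1) = 4^n * C_{n-1}.
For n = 10: C_9 = C(18, 9) / 10 = 48620/10 = 4862.
With the 4^10 = 1048576 factor, the coefficient is 1048576 * 4862 = 5098176512.

5098176512


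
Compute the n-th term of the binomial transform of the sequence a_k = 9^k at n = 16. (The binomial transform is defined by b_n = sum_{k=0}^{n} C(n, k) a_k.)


With a_k = 9^k, b_n = sum_{k=0}^{n} C(n, k) 9^k = (1 + 9)^n by the binomial theorem.
For n = 16: (1 + 9)^16 = 10^16 = 10000000000000000.

10000000000000000


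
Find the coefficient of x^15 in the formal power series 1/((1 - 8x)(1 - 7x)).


By partial fractions or Cauchy convolution:
The coefficient equals sum_{k=0}^{15} 8^k * 7^(15-k).
= 248242046141055

248242046141055


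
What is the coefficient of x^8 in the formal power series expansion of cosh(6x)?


The Maclaurin series is cosh(t) = sum_{m>=0} t^(2m) / (2m)!, so substituting t = 6x, only even powers of x are nonzero, with coefficient of x^(2m) equal to 6^(2m) / (2m)!.
For x^8 the coefficient is 6^8/8! = 1679616/40320 = 1458/35.

1458/35


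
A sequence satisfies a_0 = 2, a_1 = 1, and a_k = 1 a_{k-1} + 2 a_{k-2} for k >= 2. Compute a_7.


The characteristic equation is t^2 - 1 t - 2 = 0, with roots r_1 = 2 and r_2 = -1 (so c_1 = r_1 + r_2, c_2 = -r_1 r_2 as required).
One can use the closed form a_n = A r_1^n + B r_2^n, but direct iteration is more reliable:
a_0 = 2, a_1 = 1, a_2 = 5, a_3 = 7, a_4 = 17, a_5 = 31, a_6 = 65, a_7 = 127.
So a_7 = 127.

127
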